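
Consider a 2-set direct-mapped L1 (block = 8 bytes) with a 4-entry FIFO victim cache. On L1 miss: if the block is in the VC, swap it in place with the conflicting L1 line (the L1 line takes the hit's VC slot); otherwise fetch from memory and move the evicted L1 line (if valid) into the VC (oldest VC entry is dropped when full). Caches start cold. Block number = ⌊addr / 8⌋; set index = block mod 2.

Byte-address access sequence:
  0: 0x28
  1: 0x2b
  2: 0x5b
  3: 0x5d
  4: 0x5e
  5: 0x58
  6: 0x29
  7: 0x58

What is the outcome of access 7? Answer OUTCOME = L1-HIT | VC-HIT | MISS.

0: 0x28 (blk 5, set 1) → MISS  vc=[]
1: 0x2b (blk 5, set 1) → L1-HIT  vc=[]
2: 0x5b (blk 11, set 1) → MISS  vc=[5]
3: 0x5d (blk 11, set 1) → L1-HIT  vc=[5]
4: 0x5e (blk 11, set 1) → L1-HIT  vc=[5]
5: 0x58 (blk 11, set 1) → L1-HIT  vc=[5]
6: 0x29 (blk 5, set 1) → VC-HIT  vc=[11]
7: 0x58 (blk 11, set 1) → VC-HIT  vc=[5]

OUTCOME = VC-HIT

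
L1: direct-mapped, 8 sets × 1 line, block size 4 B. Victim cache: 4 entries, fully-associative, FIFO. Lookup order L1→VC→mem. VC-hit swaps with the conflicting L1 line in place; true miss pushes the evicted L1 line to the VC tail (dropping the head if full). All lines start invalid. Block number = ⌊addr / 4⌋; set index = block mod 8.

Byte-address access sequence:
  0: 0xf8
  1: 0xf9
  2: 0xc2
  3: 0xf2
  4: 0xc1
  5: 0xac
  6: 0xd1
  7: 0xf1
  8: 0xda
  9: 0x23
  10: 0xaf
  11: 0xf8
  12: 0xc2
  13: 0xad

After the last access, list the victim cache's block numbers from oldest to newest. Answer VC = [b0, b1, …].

VC = [52, 54, 8]

#0 0xf8→b62/s6 MISS; vc=[]
#1 0xf9→b62/s6 L1-HIT; vc=[]
#2 0xc2→b48/s0 MISS; vc=[]
#3 0xf2→b60/s4 MISS; vc=[]
#4 0xc1→b48/s0 L1-HIT; vc=[]
#5 0xac→b43/s3 MISS; vc=[]
#6 0xd1→b52/s4 MISS; vc=[60]
#7 0xf1→b60/s4 VC-HIT; vc=[52]
#8 0xda→b54/s6 MISS; vc=[52,62]
#9 0x23→b8/s0 MISS; vc=[52,62,48]
#10 0xaf→b43/s3 L1-HIT; vc=[52,62,48]
#11 0xf8→b62/s6 VC-HIT; vc=[52,54,48]
#12 0xc2→b48/s0 VC-HIT; vc=[52,54,8]
#13 0xad→b43/s3 L1-HIT; vc=[52,54,8]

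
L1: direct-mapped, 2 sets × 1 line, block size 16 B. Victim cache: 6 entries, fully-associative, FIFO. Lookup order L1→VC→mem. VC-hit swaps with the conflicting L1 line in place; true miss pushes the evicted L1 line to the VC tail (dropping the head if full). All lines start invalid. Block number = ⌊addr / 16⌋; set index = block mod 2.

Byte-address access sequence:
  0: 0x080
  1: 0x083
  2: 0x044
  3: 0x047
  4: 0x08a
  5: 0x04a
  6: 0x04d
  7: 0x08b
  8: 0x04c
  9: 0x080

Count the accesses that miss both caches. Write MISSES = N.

0: 0x80 (blk 8, set 0) → MISS  vc=[]
1: 0x83 (blk 8, set 0) → L1-HIT  vc=[]
2: 0x44 (blk 4, set 0) → MISS  vc=[8]
3: 0x47 (blk 4, set 0) → L1-HIT  vc=[8]
4: 0x8a (blk 8, set 0) → VC-HIT  vc=[4]
5: 0x4a (blk 4, set 0) → VC-HIT  vc=[8]
6: 0x4d (blk 4, set 0) → L1-HIT  vc=[8]
7: 0x8b (blk 8, set 0) → VC-HIT  vc=[4]
8: 0x4c (blk 4, set 0) → VC-HIT  vc=[8]
9: 0x80 (blk 8, set 0) → VC-HIT  vc=[4]

MISSES = 2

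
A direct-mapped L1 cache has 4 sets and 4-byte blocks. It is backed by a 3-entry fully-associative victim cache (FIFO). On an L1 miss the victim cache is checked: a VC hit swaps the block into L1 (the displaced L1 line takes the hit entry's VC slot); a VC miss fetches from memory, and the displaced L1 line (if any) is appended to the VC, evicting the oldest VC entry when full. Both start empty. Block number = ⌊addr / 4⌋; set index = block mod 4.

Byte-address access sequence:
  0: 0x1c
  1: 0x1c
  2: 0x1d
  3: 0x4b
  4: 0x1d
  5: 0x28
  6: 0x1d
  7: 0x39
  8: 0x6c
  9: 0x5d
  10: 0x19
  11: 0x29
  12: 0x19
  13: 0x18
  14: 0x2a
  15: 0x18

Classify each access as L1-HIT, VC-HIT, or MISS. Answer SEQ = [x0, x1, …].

  [0] addr=0x1c blk=7 s=3: MISS | VC []
  [1] addr=0x1c blk=7 s=3: L1-HIT | VC []
  [2] addr=0x1d blk=7 s=3: L1-HIT | VC []
  [3] addr=0x4b blk=18 s=2: MISS | VC []
  [4] addr=0x1d blk=7 s=3: L1-HIT | VC []
  [5] addr=0x28 blk=10 s=2: MISS | VC [18]
  [6] addr=0x1d blk=7 s=3: L1-HIT | VC [18]
  [7] addr=0x39 blk=14 s=2: MISS | VC [18, 10]
  [8] addr=0x6c blk=27 s=3: MISS | VC [18, 10, 7]
  [9] addr=0x5d blk=23 s=3: MISS | VC [10, 7, 27]
  [10] addr=0x19 blk=6 s=2: MISS | VC [7, 27, 14]
  [11] addr=0x29 blk=10 s=2: MISS | VC [27, 14, 6]
  [12] addr=0x19 blk=6 s=2: VC-HIT | VC [27, 14, 10]
  [13] addr=0x18 blk=6 s=2: L1-HIT | VC [27, 14, 10]
  [14] addr=0x2a blk=10 s=2: VC-HIT | VC [27, 14, 6]
  [15] addr=0x18 blk=6 s=2: VC-HIT | VC [27, 14, 10]

SEQ = [MISS, L1-HIT, L1-HIT, MISS, L1-HIT, MISS, L1-HIT, MISS, MISS, MISS, MISS, MISS, VC-HIT, L1-HIT, VC-HIT, VC-HIT]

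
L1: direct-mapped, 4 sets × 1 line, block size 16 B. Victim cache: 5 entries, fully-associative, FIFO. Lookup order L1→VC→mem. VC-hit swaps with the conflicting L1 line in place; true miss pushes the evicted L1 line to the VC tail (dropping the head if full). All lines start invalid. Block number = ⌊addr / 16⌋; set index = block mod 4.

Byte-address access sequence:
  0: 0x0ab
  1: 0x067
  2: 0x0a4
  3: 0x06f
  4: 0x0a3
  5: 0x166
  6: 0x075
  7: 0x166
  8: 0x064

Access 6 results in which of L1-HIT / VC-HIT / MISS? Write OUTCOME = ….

OUTCOME = MISS

#0 0xab→b10/s2 MISS; vc=[]
#1 0x67→b6/s2 MISS; vc=[10]
#2 0xa4→b10/s2 VC-HIT; vc=[6]
#3 0x6f→b6/s2 VC-HIT; vc=[10]
#4 0xa3→b10/s2 VC-HIT; vc=[6]
#5 0x166→b22/s2 MISS; vc=[6,10]
#6 0x75→b7/s3 MISS; vc=[6,10]
#7 0x166→b22/s2 L1-HIT; vc=[6,10]
#8 0x64→b6/s2 VC-HIT; vc=[22,10]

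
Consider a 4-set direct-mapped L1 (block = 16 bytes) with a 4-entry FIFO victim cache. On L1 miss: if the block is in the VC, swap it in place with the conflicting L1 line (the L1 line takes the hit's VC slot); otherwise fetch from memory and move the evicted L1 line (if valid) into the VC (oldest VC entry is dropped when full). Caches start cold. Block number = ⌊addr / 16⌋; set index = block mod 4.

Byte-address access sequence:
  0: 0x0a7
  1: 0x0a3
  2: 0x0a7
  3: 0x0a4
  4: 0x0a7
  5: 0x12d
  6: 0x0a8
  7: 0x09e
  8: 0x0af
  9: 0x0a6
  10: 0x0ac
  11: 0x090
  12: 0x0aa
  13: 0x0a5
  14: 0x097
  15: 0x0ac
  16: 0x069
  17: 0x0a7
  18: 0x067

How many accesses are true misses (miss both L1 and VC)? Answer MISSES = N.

  [0] addr=0xa7 blk=10 s=2: MISS | VC []
  [1] addr=0xa3 blk=10 s=2: L1-HIT | VC []
  [2] addr=0xa7 blk=10 s=2: L1-HIT | VC []
  [3] addr=0xa4 blk=10 s=2: L1-HIT | VC []
  [4] addr=0xa7 blk=10 s=2: L1-HIT | VC []
  [5] addr=0x12d blk=18 s=2: MISS | VC [10]
  [6] addr=0xa8 blk=10 s=2: VC-HIT | VC [18]
  [7] addr=0x9e blk=9 s=1: MISS | VC [18]
  [8] addr=0xaf blk=10 s=2: L1-HIT | VC [18]
  [9] addr=0xa6 blk=10 s=2: L1-HIT | VC [18]
  [10] addr=0xac blk=10 s=2: L1-HIT | VC [18]
  [11] addr=0x90 blk=9 s=1: L1-HIT | VC [18]
  [12] addr=0xaa blk=10 s=2: L1-HIT | VC [18]
  [13] addr=0xa5 blk=10 s=2: L1-HIT | VC [18]
  [14] addr=0x97 blk=9 s=1: L1-HIT | VC [18]
  [15] addr=0xac blk=10 s=2: L1-HIT | VC [18]
  [16] addr=0x69 blk=6 s=2: MISS | VC [18, 10]
  [17] addr=0xa7 blk=10 s=2: VC-HIT | VC [18, 6]
  [18] addr=0x67 blk=6 s=2: VC-HIT | VC [18, 10]

MISSES = 4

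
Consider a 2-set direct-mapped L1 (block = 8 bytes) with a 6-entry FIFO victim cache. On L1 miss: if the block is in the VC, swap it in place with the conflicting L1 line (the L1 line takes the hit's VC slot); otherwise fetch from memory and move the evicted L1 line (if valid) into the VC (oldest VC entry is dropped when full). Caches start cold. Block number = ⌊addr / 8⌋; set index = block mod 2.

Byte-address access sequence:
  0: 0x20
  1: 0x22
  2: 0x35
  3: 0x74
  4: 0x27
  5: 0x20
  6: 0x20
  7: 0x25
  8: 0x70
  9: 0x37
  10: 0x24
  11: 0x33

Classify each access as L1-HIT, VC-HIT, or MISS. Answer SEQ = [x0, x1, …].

SEQ = [MISS, L1-HIT, MISS, MISS, VC-HIT, L1-HIT, L1-HIT, L1-HIT, VC-HIT, VC-HIT, VC-HIT, VC-HIT]

#0 0x20→b4/s0 MISS; vc=[]
#1 0x22→b4/s0 L1-HIT; vc=[]
#2 0x35→b6/s0 MISS; vc=[4]
#3 0x74→b14/s0 MISS; vc=[4,6]
#4 0x27→b4/s0 VC-HIT; vc=[14,6]
#5 0x20→b4/s0 L1-HIT; vc=[14,6]
#6 0x20→b4/s0 L1-HIT; vc=[14,6]
#7 0x25→b4/s0 L1-HIT; vc=[14,6]
#8 0x70→b14/s0 VC-HIT; vc=[4,6]
#9 0x37→b6/s0 VC-HIT; vc=[4,14]
#10 0x24→b4/s0 VC-HIT; vc=[6,14]
#11 0x33→b6/s0 VC-HIT; vc=[4,14]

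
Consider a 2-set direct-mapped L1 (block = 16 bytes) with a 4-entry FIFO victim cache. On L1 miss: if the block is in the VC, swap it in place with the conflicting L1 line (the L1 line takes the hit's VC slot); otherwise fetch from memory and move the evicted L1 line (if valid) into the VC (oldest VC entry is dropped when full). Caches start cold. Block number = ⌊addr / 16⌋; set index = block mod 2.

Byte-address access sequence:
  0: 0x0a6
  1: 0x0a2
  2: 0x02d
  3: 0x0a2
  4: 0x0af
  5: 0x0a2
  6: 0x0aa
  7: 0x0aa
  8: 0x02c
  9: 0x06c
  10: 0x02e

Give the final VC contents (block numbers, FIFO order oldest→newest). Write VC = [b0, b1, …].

VC = [10, 6]

#0 0xa6→b10/s0 MISS; vc=[]
#1 0xa2→b10/s0 L1-HIT; vc=[]
#2 0x2d→b2/s0 MISS; vc=[10]
#3 0xa2→b10/s0 VC-HIT; vc=[2]
#4 0xaf→b10/s0 L1-HIT; vc=[2]
#5 0xa2→b10/s0 L1-HIT; vc=[2]
#6 0xaa→b10/s0 L1-HIT; vc=[2]
#7 0xaa→b10/s0 L1-HIT; vc=[2]
#8 0x2c→b2/s0 VC-HIT; vc=[10]
#9 0x6c→b6/s0 MISS; vc=[10,2]
#10 0x2e→b2/s0 VC-HIT; vc=[10,6]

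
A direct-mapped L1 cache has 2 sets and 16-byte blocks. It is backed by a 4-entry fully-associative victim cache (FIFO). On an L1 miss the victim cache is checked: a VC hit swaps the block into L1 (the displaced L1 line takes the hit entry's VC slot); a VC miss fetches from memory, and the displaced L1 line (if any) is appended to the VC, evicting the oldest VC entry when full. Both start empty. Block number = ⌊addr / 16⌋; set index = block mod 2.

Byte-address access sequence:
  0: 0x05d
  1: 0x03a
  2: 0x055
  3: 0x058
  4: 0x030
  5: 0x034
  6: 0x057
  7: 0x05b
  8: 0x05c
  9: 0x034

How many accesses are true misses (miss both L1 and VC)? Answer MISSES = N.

MISSES = 2

  [0] addr=0x5d blk=5 s=1: MISS | VC []
  [1] addr=0x3a blk=3 s=1: MISS | VC [5]
  [2] addr=0x55 blk=5 s=1: VC-HIT | VC [3]
  [3] addr=0x58 blk=5 s=1: L1-HIT | VC [3]
  [4] addr=0x30 blk=3 s=1: VC-HIT | VC [5]
  [5] addr=0x34 blk=3 s=1: L1-HIT | VC [5]
  [6] addr=0x57 blk=5 s=1: VC-HIT | VC [3]
  [7] addr=0x5b blk=5 s=1: L1-HIT | VC [3]
  [8] addr=0x5c blk=5 s=1: L1-HIT | VC [3]
  [9] addr=0x34 blk=3 s=1: VC-HIT | VC [5]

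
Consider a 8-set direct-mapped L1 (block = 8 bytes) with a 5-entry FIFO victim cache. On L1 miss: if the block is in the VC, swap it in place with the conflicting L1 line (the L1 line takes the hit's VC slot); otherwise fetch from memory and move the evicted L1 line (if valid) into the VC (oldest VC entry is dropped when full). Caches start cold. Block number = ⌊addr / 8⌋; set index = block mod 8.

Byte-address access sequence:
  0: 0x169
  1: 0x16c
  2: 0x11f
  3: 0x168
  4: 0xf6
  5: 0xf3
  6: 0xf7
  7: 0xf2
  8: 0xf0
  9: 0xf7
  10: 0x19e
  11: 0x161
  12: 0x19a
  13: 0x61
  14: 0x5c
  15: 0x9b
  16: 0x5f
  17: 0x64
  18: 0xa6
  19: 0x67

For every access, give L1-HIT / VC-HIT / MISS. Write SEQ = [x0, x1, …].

#0 0x169→b45/s5 MISS; vc=[]
#1 0x16c→b45/s5 L1-HIT; vc=[]
#2 0x11f→b35/s3 MISS; vc=[]
#3 0x168→b45/s5 L1-HIT; vc=[]
#4 0xf6→b30/s6 MISS; vc=[]
#5 0xf3→b30/s6 L1-HIT; vc=[]
#6 0xf7→b30/s6 L1-HIT; vc=[]
#7 0xf2→b30/s6 L1-HIT; vc=[]
#8 0xf0→b30/s6 L1-HIT; vc=[]
#9 0xf7→b30/s6 L1-HIT; vc=[]
#10 0x19e→b51/s3 MISS; vc=[35]
#11 0x161→b44/s4 MISS; vc=[35]
#12 0x19a→b51/s3 L1-HIT; vc=[35]
#13 0x61→b12/s4 MISS; vc=[35,44]
#14 0x5c→b11/s3 MISS; vc=[35,44,51]
#15 0x9b→b19/s3 MISS; vc=[35,44,51,11]
#16 0x5f→b11/s3 VC-HIT; vc=[35,44,51,19]
#17 0x64→b12/s4 L1-HIT; vc=[35,44,51,19]
#18 0xa6→b20/s4 MISS; vc=[35,44,51,19,12]
#19 0x67→b12/s4 VC-HIT; vc=[35,44,51,19,20]

SEQ = [MISS, L1-HIT, MISS, L1-HIT, MISS, L1-HIT, L1-HIT, L1-HIT, L1-HIT, L1-HIT, MISS, MISS, L1-HIT, MISS, MISS, MISS, VC-HIT, L1-HIT, MISS, VC-HIT]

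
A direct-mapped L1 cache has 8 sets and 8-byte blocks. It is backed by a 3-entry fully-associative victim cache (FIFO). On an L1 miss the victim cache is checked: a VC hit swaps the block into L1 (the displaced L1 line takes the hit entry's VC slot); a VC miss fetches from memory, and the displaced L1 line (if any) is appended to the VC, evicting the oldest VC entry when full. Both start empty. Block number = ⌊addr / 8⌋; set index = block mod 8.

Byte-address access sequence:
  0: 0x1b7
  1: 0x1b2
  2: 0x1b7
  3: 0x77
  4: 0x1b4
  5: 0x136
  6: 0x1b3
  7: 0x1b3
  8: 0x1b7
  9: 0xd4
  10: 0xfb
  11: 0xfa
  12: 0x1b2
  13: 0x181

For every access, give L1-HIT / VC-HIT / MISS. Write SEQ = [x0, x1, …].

  [0] addr=0x1b7 blk=54 s=6: MISS | VC []
  [1] addr=0x1b2 blk=54 s=6: L1-HIT | VC []
  [2] addr=0x1b7 blk=54 s=6: L1-HIT | VC []
  [3] addr=0x77 blk=14 s=6: MISS | VC [54]
  [4] addr=0x1b4 blk=54 s=6: VC-HIT | VC [14]
  [5] addr=0x136 blk=38 s=6: MISS | VC [14, 54]
  [6] addr=0x1b3 blk=54 s=6: VC-HIT | VC [14, 38]
  [7] addr=0x1b3 blk=54 s=6: L1-HIT | VC [14, 38]
  [8] addr=0x1b7 blk=54 s=6: L1-HIT | VC [14, 38]
  [9] addr=0xd4 blk=26 s=2: MISS | VC [14, 38]
  [10] addr=0xfb blk=31 s=7: MISS | VC [14, 38]
  [11] addr=0xfa blk=31 s=7: L1-HIT | VC [14, 38]
  [12] addr=0x1b2 blk=54 s=6: L1-HIT | VC [14, 38]
  [13] addr=0x181 blk=48 s=0: MISS | VC [14, 38]

SEQ = [MISS, L1-HIT, L1-HIT, MISS, VC-HIT, MISS, VC-HIT, L1-HIT, L1-HIT, MISS, MISS, L1-HIT, L1-HIT, MISS]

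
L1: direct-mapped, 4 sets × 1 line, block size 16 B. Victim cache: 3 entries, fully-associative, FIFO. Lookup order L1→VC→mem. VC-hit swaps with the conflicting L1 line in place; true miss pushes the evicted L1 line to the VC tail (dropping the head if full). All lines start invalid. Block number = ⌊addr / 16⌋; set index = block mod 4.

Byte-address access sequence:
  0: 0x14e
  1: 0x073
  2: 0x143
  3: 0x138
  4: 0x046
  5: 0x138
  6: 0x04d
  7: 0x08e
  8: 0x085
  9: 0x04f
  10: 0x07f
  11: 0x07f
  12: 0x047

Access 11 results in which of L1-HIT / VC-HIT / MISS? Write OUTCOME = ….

#0 0x14e→b20/s0 MISS; vc=[]
#1 0x73→b7/s3 MISS; vc=[]
#2 0x143→b20/s0 L1-HIT; vc=[]
#3 0x138→b19/s3 MISS; vc=[7]
#4 0x46→b4/s0 MISS; vc=[7,20]
#5 0x138→b19/s3 L1-HIT; vc=[7,20]
#6 0x4d→b4/s0 L1-HIT; vc=[7,20]
#7 0x8e→b8/s0 MISS; vc=[7,20,4]
#8 0x85→b8/s0 L1-HIT; vc=[7,20,4]
#9 0x4f→b4/s0 VC-HIT; vc=[7,20,8]
#10 0x7f→b7/s3 VC-HIT; vc=[19,20,8]
#11 0x7f→b7/s3 L1-HIT; vc=[19,20,8]
#12 0x47→b4/s0 L1-HIT; vc=[19,20,8]

OUTCOME = L1-HIT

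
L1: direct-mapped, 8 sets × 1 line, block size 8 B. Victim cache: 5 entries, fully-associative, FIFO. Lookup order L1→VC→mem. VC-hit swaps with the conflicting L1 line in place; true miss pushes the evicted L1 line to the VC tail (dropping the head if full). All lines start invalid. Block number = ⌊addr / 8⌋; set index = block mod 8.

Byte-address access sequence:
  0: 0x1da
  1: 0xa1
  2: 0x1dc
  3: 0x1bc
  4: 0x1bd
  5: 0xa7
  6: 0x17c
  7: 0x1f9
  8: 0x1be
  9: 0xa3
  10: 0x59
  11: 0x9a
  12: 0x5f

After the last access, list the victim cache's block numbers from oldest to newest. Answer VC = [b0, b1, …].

VC = [63, 47, 59, 19]

  [0] addr=0x1da blk=59 s=3: MISS | VC []
  [1] addr=0xa1 blk=20 s=4: MISS | VC []
  [2] addr=0x1dc blk=59 s=3: L1-HIT | VC []
  [3] addr=0x1bc blk=55 s=7: MISS | VC []
  [4] addr=0x1bd blk=55 s=7: L1-HIT | VC []
  [5] addr=0xa7 blk=20 s=4: L1-HIT | VC []
  [6] addr=0x17c blk=47 s=7: MISS | VC [55]
  [7] addr=0x1f9 blk=63 s=7: MISS | VC [55, 47]
  [8] addr=0x1be blk=55 s=7: VC-HIT | VC [63, 47]
  [9] addr=0xa3 blk=20 s=4: L1-HIT | VC [63, 47]
  [10] addr=0x59 blk=11 s=3: MISS | VC [63, 47, 59]
  [11] addr=0x9a blk=19 s=3: MISS | VC [63, 47, 59, 11]
  [12] addr=0x5f blk=11 s=3: VC-HIT | VC [63, 47, 59, 19]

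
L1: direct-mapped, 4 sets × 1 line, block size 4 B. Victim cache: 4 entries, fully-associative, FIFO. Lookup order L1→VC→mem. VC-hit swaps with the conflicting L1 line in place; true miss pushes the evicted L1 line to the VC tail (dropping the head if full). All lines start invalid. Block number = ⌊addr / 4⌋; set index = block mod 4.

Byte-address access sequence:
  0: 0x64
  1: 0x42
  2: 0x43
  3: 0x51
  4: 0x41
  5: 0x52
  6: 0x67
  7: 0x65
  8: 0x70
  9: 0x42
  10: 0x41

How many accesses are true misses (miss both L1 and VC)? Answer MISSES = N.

MISSES = 4

0: 0x64 (blk 25, set 1) → MISS  vc=[]
1: 0x42 (blk 16, set 0) → MISS  vc=[]
2: 0x43 (blk 16, set 0) → L1-HIT  vc=[]
3: 0x51 (blk 20, set 0) → MISS  vc=[16]
4: 0x41 (blk 16, set 0) → VC-HIT  vc=[20]
5: 0x52 (blk 20, set 0) → VC-HIT  vc=[16]
6: 0x67 (blk 25, set 1) → L1-HIT  vc=[16]
7: 0x65 (blk 25, set 1) → L1-HIT  vc=[16]
8: 0x70 (blk 28, set 0) → MISS  vc=[16, 20]
9: 0x42 (blk 16, set 0) → VC-HIT  vc=[28, 20]
10: 0x41 (blk 16, set 0) → L1-HIT  vc=[28, 20]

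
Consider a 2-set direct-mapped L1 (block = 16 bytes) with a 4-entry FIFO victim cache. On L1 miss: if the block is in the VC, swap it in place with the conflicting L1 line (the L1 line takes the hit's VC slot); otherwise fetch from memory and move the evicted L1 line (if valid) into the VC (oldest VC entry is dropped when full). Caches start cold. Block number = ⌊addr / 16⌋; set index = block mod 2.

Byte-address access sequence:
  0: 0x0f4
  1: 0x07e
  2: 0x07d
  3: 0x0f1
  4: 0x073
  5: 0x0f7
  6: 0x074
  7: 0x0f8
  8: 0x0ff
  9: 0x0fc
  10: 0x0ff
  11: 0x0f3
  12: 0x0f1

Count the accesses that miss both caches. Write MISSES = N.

MISSES = 2

  [0] addr=0xf4 blk=15 s=1: MISS | VC []
  [1] addr=0x7e blk=7 s=1: MISS | VC [15]
  [2] addr=0x7d blk=7 s=1: L1-HIT | VC [15]
  [3] addr=0xf1 blk=15 s=1: VC-HIT | VC [7]
  [4] addr=0x73 blk=7 s=1: VC-HIT | VC [15]
  [5] addr=0xf7 blk=15 s=1: VC-HIT | VC [7]
  [6] addr=0x74 blk=7 s=1: VC-HIT | VC [15]
  [7] addr=0xf8 blk=15 s=1: VC-HIT | VC [7]
  [8] addr=0xff blk=15 s=1: L1-HIT | VC [7]
  [9] addr=0xfc blk=15 s=1: L1-HIT | VC [7]
  [10] addr=0xff blk=15 s=1: L1-HIT | VC [7]
  [11] addr=0xf3 blk=15 s=1: L1-HIT | VC [7]
  [12] addr=0xf1 blk=15 s=1: L1-HIT | VC [7]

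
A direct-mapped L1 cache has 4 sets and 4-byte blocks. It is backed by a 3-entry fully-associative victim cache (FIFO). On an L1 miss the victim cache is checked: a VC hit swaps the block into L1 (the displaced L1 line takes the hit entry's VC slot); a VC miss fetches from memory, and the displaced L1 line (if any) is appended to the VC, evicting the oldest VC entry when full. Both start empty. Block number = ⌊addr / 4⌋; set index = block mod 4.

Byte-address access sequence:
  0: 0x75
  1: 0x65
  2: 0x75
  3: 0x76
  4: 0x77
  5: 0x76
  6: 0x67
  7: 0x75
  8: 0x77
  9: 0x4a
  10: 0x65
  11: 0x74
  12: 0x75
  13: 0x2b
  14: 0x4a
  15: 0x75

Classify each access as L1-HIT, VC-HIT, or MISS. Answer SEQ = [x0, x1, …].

SEQ = [MISS, MISS, VC-HIT, L1-HIT, L1-HIT, L1-HIT, VC-HIT, VC-HIT, L1-HIT, MISS, VC-HIT, VC-HIT, L1-HIT, MISS, VC-HIT, L1-HIT]

#0 0x75→b29/s1 MISS; vc=[]
#1 0x65→b25/s1 MISS; vc=[29]
#2 0x75→b29/s1 VC-HIT; vc=[25]
#3 0x76→b29/s1 L1-HIT; vc=[25]
#4 0x77→b29/s1 L1-HIT; vc=[25]
#5 0x76→b29/s1 L1-HIT; vc=[25]
#6 0x67→b25/s1 VC-HIT; vc=[29]
#7 0x75→b29/s1 VC-HIT; vc=[25]
#8 0x77→b29/s1 L1-HIT; vc=[25]
#9 0x4a→b18/s2 MISS; vc=[25]
#10 0x65→b25/s1 VC-HIT; vc=[29]
#11 0x74→b29/s1 VC-HIT; vc=[25]
#12 0x75→b29/s1 L1-HIT; vc=[25]
#13 0x2b→b10/s2 MISS; vc=[25,18]
#14 0x4a→b18/s2 VC-HIT; vc=[25,10]
#15 0x75→b29/s1 L1-HIT; vc=[25,10]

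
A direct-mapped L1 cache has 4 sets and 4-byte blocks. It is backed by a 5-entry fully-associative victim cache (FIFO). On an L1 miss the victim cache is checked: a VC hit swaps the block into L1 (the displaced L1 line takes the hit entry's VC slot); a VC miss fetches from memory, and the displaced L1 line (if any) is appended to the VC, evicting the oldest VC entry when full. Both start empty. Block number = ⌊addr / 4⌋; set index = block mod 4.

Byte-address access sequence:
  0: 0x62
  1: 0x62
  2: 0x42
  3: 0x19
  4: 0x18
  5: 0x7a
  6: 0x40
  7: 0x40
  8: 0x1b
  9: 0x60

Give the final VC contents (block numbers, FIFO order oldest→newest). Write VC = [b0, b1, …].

VC = [16, 30]

0: 0x62 (blk 24, set 0) → MISS  vc=[]
1: 0x62 (blk 24, set 0) → L1-HIT  vc=[]
2: 0x42 (blk 16, set 0) → MISS  vc=[24]
3: 0x19 (blk 6, set 2) → MISS  vc=[24]
4: 0x18 (blk 6, set 2) → L1-HIT  vc=[24]
5: 0x7a (blk 30, set 2) → MISS  vc=[24, 6]
6: 0x40 (blk 16, set 0) → L1-HIT  vc=[24, 6]
7: 0x40 (blk 16, set 0) → L1-HIT  vc=[24, 6]
8: 0x1b (blk 6, set 2) → VC-HIT  vc=[24, 30]
9: 0x60 (blk 24, set 0) → VC-HIT  vc=[16, 30]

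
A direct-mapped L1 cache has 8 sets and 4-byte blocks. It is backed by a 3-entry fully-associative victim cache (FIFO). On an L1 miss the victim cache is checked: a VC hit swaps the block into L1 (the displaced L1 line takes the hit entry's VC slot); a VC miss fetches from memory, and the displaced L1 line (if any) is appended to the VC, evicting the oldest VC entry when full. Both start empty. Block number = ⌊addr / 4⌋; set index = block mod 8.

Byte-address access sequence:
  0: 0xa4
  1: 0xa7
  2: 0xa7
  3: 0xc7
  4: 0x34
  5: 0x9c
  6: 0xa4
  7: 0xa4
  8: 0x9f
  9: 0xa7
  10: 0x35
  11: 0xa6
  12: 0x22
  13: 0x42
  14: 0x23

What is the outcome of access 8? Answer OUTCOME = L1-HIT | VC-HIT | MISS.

OUTCOME = L1-HIT

0: 0xa4 (blk 41, set 1) → MISS  vc=[]
1: 0xa7 (blk 41, set 1) → L1-HIT  vc=[]
2: 0xa7 (blk 41, set 1) → L1-HIT  vc=[]
3: 0xc7 (blk 49, set 1) → MISS  vc=[41]
4: 0x34 (blk 13, set 5) → MISS  vc=[41]
5: 0x9c (blk 39, set 7) → MISS  vc=[41]
6: 0xa4 (blk 41, set 1) → VC-HIT  vc=[49]
7: 0xa4 (blk 41, set 1) → L1-HIT  vc=[49]
8: 0x9f (blk 39, set 7) → L1-HIT  vc=[49]
9: 0xa7 (blk 41, set 1) → L1-HIT  vc=[49]
10: 0x35 (blk 13, set 5) → L1-HIT  vc=[49]
11: 0xa6 (blk 41, set 1) → L1-HIT  vc=[49]
12: 0x22 (blk 8, set 0) → MISS  vc=[49]
13: 0x42 (blk 16, set 0) → MISS  vc=[49, 8]
14: 0x23 (blk 8, set 0) → VC-HIT  vc=[49, 16]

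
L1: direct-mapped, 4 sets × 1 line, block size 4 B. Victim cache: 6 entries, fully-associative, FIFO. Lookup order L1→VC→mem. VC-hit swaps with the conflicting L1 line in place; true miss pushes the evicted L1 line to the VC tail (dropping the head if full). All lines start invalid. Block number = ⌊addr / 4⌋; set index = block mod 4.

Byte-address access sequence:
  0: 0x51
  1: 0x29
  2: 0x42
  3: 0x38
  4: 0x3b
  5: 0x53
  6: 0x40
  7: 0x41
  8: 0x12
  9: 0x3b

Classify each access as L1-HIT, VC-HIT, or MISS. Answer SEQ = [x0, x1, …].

#0 0x51→b20/s0 MISS; vc=[]
#1 0x29→b10/s2 MISS; vc=[]
#2 0x42→b16/s0 MISS; vc=[20]
#3 0x38→b14/s2 MISS; vc=[20,10]
#4 0x3b→b14/s2 L1-HIT; vc=[20,10]
#5 0x53→b20/s0 VC-HIT; vc=[16,10]
#6 0x40→b16/s0 VC-HIT; vc=[20,10]
#7 0x41→b16/s0 L1-HIT; vc=[20,10]
#8 0x12→b4/s0 MISS; vc=[20,10,16]
#9 0x3b→b14/s2 L1-HIT; vc=[20,10,16]

SEQ = [MISS, MISS, MISS, MISS, L1-HIT, VC-HIT, VC-HIT, L1-HIT, MISS, L1-HIT]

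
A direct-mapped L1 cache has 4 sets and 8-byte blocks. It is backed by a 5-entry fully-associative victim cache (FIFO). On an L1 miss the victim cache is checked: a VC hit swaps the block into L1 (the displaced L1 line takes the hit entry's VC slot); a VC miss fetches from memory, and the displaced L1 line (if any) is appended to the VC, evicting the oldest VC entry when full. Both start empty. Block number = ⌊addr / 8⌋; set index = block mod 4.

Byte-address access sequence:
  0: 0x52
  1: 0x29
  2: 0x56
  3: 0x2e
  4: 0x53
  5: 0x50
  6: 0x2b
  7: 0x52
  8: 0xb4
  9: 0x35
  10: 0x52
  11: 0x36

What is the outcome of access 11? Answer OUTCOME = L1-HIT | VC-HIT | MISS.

OUTCOME = VC-HIT

0: 0x52 (blk 10, set 2) → MISS  vc=[]
1: 0x29 (blk 5, set 1) → MISS  vc=[]
2: 0x56 (blk 10, set 2) → L1-HIT  vc=[]
3: 0x2e (blk 5, set 1) → L1-HIT  vc=[]
4: 0x53 (blk 10, set 2) → L1-HIT  vc=[]
5: 0x50 (blk 10, set 2) → L1-HIT  vc=[]
6: 0x2b (blk 5, set 1) → L1-HIT  vc=[]
7: 0x52 (blk 10, set 2) → L1-HIT  vc=[]
8: 0xb4 (blk 22, set 2) → MISS  vc=[10]
9: 0x35 (blk 6, set 2) → MISS  vc=[10, 22]
10: 0x52 (blk 10, set 2) → VC-HIT  vc=[6, 22]
11: 0x36 (blk 6, set 2) → VC-HIT  vc=[10, 22]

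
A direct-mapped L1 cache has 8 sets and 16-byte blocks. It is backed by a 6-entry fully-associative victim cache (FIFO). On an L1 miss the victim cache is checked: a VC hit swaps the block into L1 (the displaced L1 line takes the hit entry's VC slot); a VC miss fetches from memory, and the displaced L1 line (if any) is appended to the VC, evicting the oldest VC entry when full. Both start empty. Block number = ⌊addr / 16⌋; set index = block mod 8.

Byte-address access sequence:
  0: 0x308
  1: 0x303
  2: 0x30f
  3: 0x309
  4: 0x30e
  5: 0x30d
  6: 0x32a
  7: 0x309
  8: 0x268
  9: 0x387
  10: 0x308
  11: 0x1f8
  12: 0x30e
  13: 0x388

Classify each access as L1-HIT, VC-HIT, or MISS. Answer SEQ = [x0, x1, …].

SEQ = [MISS, L1-HIT, L1-HIT, L1-HIT, L1-HIT, L1-HIT, MISS, L1-HIT, MISS, MISS, VC-HIT, MISS, L1-HIT, VC-HIT]

0: 0x308 (blk 48, set 0) → MISS  vc=[]
1: 0x303 (blk 48, set 0) → L1-HIT  vc=[]
2: 0x30f (blk 48, set 0) → L1-HIT  vc=[]
3: 0x309 (blk 48, set 0) → L1-HIT  vc=[]
4: 0x30e (blk 48, set 0) → L1-HIT  vc=[]
5: 0x30d (blk 48, set 0) → L1-HIT  vc=[]
6: 0x32a (blk 50, set 2) → MISS  vc=[]
7: 0x309 (blk 48, set 0) → L1-HIT  vc=[]
8: 0x268 (blk 38, set 6) → MISS  vc=[]
9: 0x387 (blk 56, set 0) → MISS  vc=[48]
10: 0x308 (blk 48, set 0) → VC-HIT  vc=[56]
11: 0x1f8 (blk 31, set 7) → MISS  vc=[56]
12: 0x30e (blk 48, set 0) → L1-HIT  vc=[56]
13: 0x388 (blk 56, set 0) → VC-HIT  vc=[48]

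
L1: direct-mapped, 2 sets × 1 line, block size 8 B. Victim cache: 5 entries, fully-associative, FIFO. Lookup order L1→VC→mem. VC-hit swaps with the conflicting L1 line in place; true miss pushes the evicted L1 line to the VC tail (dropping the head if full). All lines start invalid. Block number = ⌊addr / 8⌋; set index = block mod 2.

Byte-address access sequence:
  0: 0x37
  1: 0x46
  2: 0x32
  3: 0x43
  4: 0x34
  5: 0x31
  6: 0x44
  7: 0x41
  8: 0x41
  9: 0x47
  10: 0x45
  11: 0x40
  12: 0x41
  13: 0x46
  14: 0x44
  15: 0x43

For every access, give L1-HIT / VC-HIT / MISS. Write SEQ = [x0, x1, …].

0: 0x37 (blk 6, set 0) → MISS  vc=[]
1: 0x46 (blk 8, set 0) → MISS  vc=[6]
2: 0x32 (blk 6, set 0) → VC-HIT  vc=[8]
3: 0x43 (blk 8, set 0) → VC-HIT  vc=[6]
4: 0x34 (blk 6, set 0) → VC-HIT  vc=[8]
5: 0x31 (blk 6, set 0) → L1-HIT  vc=[8]
6: 0x44 (blk 8, set 0) → VC-HIT  vc=[6]
7: 0x41 (blk 8, set 0) → L1-HIT  vc=[6]
8: 0x41 (blk 8, set 0) → L1-HIT  vc=[6]
9: 0x47 (blk 8, set 0) → L1-HIT  vc=[6]
10: 0x45 (blk 8, set 0) → L1-HIT  vc=[6]
11: 0x40 (blk 8, set 0) → L1-HIT  vc=[6]
12: 0x41 (blk 8, set 0) → L1-HIT  vc=[6]
13: 0x46 (blk 8, set 0) → L1-HIT  vc=[6]
14: 0x44 (blk 8, set 0) → L1-HIT  vc=[6]
15: 0x43 (blk 8, set 0) → L1-HIT  vc=[6]

SEQ = [MISS, MISS, VC-HIT, VC-HIT, VC-HIT, L1-HIT, VC-HIT, L1-HIT, L1-HIT, L1-HIT, L1-HIT, L1-HIT, L1-HIT, L1-HIT, L1-HIT, L1-HIT]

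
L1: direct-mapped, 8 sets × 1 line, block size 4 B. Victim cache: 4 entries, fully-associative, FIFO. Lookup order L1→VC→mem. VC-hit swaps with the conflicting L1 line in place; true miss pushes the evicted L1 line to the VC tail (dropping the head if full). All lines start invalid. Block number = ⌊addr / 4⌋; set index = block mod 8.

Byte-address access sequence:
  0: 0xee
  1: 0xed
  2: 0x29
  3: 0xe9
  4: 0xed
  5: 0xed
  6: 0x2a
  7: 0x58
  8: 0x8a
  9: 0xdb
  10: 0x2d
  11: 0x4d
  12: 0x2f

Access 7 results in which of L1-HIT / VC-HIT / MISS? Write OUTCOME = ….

OUTCOME = MISS

  [0] addr=0xee blk=59 s=3: MISS | VC []
  [1] addr=0xed blk=59 s=3: L1-HIT | VC []
  [2] addr=0x29 blk=10 s=2: MISS | VC []
  [3] addr=0xe9 blk=58 s=2: MISS | VC [10]
  [4] addr=0xed blk=59 s=3: L1-HIT | VC [10]
  [5] addr=0xed blk=59 s=3: L1-HIT | VC [10]
  [6] addr=0x2a blk=10 s=2: VC-HIT | VC [58]
  [7] addr=0x58 blk=22 s=6: MISS | VC [58]
  [8] addr=0x8a blk=34 s=2: MISS | VC [58, 10]
  [9] addr=0xdb blk=54 s=6: MISS | VC [58, 10, 22]
  [10] addr=0x2d blk=11 s=3: MISS | VC [58, 10, 22, 59]
  [11] addr=0x4d blk=19 s=3: MISS | VC [10, 22, 59, 11]
  [12] addr=0x2f blk=11 s=3: VC-HIT | VC [10, 22, 59, 19]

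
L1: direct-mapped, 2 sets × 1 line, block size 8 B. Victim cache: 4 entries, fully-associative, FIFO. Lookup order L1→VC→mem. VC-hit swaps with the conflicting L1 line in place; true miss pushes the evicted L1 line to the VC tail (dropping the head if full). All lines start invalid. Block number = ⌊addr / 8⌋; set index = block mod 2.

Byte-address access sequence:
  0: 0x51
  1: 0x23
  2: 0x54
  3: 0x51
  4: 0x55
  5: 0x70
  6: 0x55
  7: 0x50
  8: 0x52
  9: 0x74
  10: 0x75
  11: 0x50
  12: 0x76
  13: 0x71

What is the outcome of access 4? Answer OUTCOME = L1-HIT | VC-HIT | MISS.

OUTCOME = L1-HIT

#0 0x51→b10/s0 MISS; vc=[]
#1 0x23→b4/s0 MISS; vc=[10]
#2 0x54→b10/s0 VC-HIT; vc=[4]
#3 0x51→b10/s0 L1-HIT; vc=[4]
#4 0x55→b10/s0 L1-HIT; vc=[4]
#5 0x70→b14/s0 MISS; vc=[4,10]
#6 0x55→b10/s0 VC-HIT; vc=[4,14]
#7 0x50→b10/s0 L1-HIT; vc=[4,14]
#8 0x52→b10/s0 L1-HIT; vc=[4,14]
#9 0x74→b14/s0 VC-HIT; vc=[4,10]
#10 0x75→b14/s0 L1-HIT; vc=[4,10]
#11 0x50→b10/s0 VC-HIT; vc=[4,14]
#12 0x76→b14/s0 VC-HIT; vc=[4,10]
#13 0x71→b14/s0 L1-HIT; vc=[4,10]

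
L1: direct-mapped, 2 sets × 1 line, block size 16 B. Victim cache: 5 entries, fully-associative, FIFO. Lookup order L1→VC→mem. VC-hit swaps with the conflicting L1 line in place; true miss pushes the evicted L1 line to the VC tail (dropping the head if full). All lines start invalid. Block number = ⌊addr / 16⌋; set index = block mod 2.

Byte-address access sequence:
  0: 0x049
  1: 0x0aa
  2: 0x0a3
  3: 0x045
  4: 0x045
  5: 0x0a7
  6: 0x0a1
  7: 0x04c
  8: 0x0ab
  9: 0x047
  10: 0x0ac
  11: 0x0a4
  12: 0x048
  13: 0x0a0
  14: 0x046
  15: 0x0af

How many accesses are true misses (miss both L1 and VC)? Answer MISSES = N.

  [0] addr=0x49 blk=4 s=0: MISS | VC []
  [1] addr=0xaa blk=10 s=0: MISS | VC [4]
  [2] addr=0xa3 blk=10 s=0: L1-HIT | VC [4]
  [3] addr=0x45 blk=4 s=0: VC-HIT | VC [10]
  [4] addr=0x45 blk=4 s=0: L1-HIT | VC [10]
  [5] addr=0xa7 blk=10 s=0: VC-HIT | VC [4]
  [6] addr=0xa1 blk=10 s=0: L1-HIT | VC [4]
  [7] addr=0x4c blk=4 s=0: VC-HIT | VC [10]
  [8] addr=0xab blk=10 s=0: VC-HIT | VC [4]
  [9] addr=0x47 blk=4 s=0: VC-HIT | VC [10]
  [10] addr=0xac blk=10 s=0: VC-HIT | VC [4]
  [11] addr=0xa4 blk=10 s=0: L1-HIT | VC [4]
  [12] addr=0x48 blk=4 s=0: VC-HIT | VC [10]
  [13] addr=0xa0 blk=10 s=0: VC-HIT | VC [4]
  [14] addr=0x46 blk=4 s=0: VC-HIT | VC [10]
  [15] addr=0xaf blk=10 s=0: VC-HIT | VC [4]

MISSES = 2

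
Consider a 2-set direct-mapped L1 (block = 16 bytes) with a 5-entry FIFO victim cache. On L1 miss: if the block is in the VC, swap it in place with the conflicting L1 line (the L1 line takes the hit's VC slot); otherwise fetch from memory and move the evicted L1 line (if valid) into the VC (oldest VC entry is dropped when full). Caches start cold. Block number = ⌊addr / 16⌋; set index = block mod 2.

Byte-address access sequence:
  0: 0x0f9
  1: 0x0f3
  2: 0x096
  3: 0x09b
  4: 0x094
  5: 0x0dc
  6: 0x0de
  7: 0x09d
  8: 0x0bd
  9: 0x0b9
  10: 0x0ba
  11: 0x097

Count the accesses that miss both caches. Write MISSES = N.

MISSES = 4

#0 0xf9→b15/s1 MISS; vc=[]
#1 0xf3→b15/s1 L1-HIT; vc=[]
#2 0x96→b9/s1 MISS; vc=[15]
#3 0x9b→b9/s1 L1-HIT; vc=[15]
#4 0x94→b9/s1 L1-HIT; vc=[15]
#5 0xdc→b13/s1 MISS; vc=[15,9]
#6 0xde→b13/s1 L1-HIT; vc=[15,9]
#7 0x9d→b9/s1 VC-HIT; vc=[15,13]
#8 0xbd→b11/s1 MISS; vc=[15,13,9]
#9 0xb9→b11/s1 L1-HIT; vc=[15,13,9]
#10 0xba→b11/s1 L1-HIT; vc=[15,13,9]
#11 0x97→b9/s1 VC-HIT; vc=[15,13,11]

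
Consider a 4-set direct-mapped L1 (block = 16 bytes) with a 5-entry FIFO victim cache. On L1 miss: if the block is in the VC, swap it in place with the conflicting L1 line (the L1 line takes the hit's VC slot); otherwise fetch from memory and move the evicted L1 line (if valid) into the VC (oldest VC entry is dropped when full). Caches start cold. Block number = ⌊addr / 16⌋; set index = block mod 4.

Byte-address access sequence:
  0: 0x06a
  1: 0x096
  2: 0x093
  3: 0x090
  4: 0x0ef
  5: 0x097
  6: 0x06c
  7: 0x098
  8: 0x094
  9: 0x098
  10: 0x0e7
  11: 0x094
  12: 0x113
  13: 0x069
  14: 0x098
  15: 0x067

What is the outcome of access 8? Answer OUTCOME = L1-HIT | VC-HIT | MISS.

0: 0x6a (blk 6, set 2) → MISS  vc=[]
1: 0x96 (blk 9, set 1) → MISS  vc=[]
2: 0x93 (blk 9, set 1) → L1-HIT  vc=[]
3: 0x90 (blk 9, set 1) → L1-HIT  vc=[]
4: 0xef (blk 14, set 2) → MISS  vc=[6]
5: 0x97 (blk 9, set 1) → L1-HIT  vc=[6]
6: 0x6c (blk 6, set 2) → VC-HIT  vc=[14]
7: 0x98 (blk 9, set 1) → L1-HIT  vc=[14]
8: 0x94 (blk 9, set 1) → L1-HIT  vc=[14]
9: 0x98 (blk 9, set 1) → L1-HIT  vc=[14]
10: 0xe7 (blk 14, set 2) → VC-HIT  vc=[6]
11: 0x94 (blk 9, set 1) → L1-HIT  vc=[6]
12: 0x113 (blk 17, set 1) → MISS  vc=[6, 9]
13: 0x69 (blk 6, set 2) → VC-HIT  vc=[14, 9]
14: 0x98 (blk 9, set 1) → VC-HIT  vc=[14, 17]
15: 0x67 (blk 6, set 2) → L1-HIT  vc=[14, 17]

OUTCOME = L1-HIT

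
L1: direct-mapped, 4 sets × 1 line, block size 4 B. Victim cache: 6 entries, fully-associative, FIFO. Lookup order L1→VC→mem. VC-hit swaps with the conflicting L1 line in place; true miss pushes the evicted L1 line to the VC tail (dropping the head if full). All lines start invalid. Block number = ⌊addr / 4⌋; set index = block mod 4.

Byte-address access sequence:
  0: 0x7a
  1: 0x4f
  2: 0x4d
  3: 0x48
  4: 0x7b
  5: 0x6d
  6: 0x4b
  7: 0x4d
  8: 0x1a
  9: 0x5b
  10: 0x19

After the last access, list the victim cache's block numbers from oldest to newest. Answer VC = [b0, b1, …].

VC = [30, 27, 18, 22]

0: 0x7a (blk 30, set 2) → MISS  vc=[]
1: 0x4f (blk 19, set 3) → MISS  vc=[]
2: 0x4d (blk 19, set 3) → L1-HIT  vc=[]
3: 0x48 (blk 18, set 2) → MISS  vc=[30]
4: 0x7b (blk 30, set 2) → VC-HIT  vc=[18]
5: 0x6d (blk 27, set 3) → MISS  vc=[18, 19]
6: 0x4b (blk 18, set 2) → VC-HIT  vc=[30, 19]
7: 0x4d (blk 19, set 3) → VC-HIT  vc=[30, 27]
8: 0x1a (blk 6, set 2) → MISS  vc=[30, 27, 18]
9: 0x5b (blk 22, set 2) → MISS  vc=[30, 27, 18, 6]
10: 0x19 (blk 6, set 2) → VC-HIT  vc=[30, 27, 18, 22]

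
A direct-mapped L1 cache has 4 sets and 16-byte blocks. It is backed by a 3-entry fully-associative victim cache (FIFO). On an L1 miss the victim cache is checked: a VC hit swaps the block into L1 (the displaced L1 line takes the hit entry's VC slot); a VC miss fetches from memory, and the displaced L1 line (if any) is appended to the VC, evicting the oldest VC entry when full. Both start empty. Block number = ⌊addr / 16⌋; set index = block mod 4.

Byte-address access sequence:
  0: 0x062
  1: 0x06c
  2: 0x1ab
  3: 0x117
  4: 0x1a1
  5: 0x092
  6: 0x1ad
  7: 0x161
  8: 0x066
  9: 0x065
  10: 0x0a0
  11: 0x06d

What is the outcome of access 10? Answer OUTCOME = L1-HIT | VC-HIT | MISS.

0: 0x62 (blk 6, set 2) → MISS  vc=[]
1: 0x6c (blk 6, set 2) → L1-HIT  vc=[]
2: 0x1ab (blk 26, set 2) → MISS  vc=[6]
3: 0x117 (blk 17, set 1) → MISS  vc=[6]
4: 0x1a1 (blk 26, set 2) → L1-HIT  vc=[6]
5: 0x92 (blk 9, set 1) → MISS  vc=[6, 17]
6: 0x1ad (blk 26, set 2) → L1-HIT  vc=[6, 17]
7: 0x161 (blk 22, set 2) → MISS  vc=[6, 17, 26]
8: 0x66 (blk 6, set 2) → VC-HIT  vc=[22, 17, 26]
9: 0x65 (blk 6, set 2) → L1-HIT  vc=[22, 17, 26]
10: 0xa0 (blk 10, set 2) → MISS  vc=[17, 26, 6]
11: 0x6d (blk 6, set 2) → VC-HIT  vc=[17, 26, 10]

OUTCOME = MISS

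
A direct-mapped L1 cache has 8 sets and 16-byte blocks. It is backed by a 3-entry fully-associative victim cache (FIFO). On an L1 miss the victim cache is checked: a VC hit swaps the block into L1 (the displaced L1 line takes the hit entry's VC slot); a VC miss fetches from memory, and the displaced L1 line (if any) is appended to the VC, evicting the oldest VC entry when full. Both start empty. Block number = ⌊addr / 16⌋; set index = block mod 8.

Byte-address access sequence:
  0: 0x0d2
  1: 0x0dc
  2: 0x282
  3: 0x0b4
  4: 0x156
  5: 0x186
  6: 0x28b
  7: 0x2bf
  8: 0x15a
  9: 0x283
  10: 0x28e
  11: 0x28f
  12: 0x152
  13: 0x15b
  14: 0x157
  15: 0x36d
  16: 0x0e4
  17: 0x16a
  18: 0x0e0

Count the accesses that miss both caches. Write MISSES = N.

  [0] addr=0xd2 blk=13 s=5: MISS | VC []
  [1] addr=0xdc blk=13 s=5: L1-HIT | VC []
  [2] addr=0x282 blk=40 s=0: MISS | VC []
  [3] addr=0xb4 blk=11 s=3: MISS | VC []
  [4] addr=0x156 blk=21 s=5: MISS | VC [13]
  [5] addr=0x186 blk=24 s=0: MISS | VC [13, 40]
  [6] addr=0x28b blk=40 s=0: VC-HIT | VC [13, 24]
  [7] addr=0x2bf blk=43 s=3: MISS | VC [13, 24, 11]
  [8] addr=0x15a blk=21 s=5: L1-HIT | VC [13, 24, 11]
  [9] addr=0x283 blk=40 s=0: L1-HIT | VC [13, 24, 11]
  [10] addr=0x28e blk=40 s=0: L1-HIT | VC [13, 24, 11]
  [11] addr=0x28f blk=40 s=0: L1-HIT | VC [13, 24, 11]
  [12] addr=0x152 blk=21 s=5: L1-HIT | VC [13, 24, 11]
  [13] addr=0x15b blk=21 s=5: L1-HIT | VC [13, 24, 11]
  [14] addr=0x157 blk=21 s=5: L1-HIT | VC [13, 24, 11]
  [15] addr=0x36d blk=54 s=6: MISS | VC [13, 24, 11]
  [16] addr=0xe4 blk=14 s=6: MISS | VC [24, 11, 54]
  [17] addr=0x16a blk=22 s=6: MISS | VC [11, 54, 14]
  [18] addr=0xe0 blk=14 s=6: VC-HIT | VC [11, 54, 22]

MISSES = 9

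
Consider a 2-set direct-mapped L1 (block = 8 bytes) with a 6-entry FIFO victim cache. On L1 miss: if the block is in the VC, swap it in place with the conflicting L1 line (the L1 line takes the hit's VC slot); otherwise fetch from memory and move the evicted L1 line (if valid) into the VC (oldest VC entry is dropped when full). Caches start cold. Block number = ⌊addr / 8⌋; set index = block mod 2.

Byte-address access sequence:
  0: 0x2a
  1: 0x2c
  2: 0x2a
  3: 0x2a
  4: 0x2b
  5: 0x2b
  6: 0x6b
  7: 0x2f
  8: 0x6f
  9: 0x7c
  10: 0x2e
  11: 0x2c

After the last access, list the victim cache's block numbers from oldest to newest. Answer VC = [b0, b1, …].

VC = [15, 13]

#0 0x2a→b5/s1 MISS; vc=[]
#1 0x2c→b5/s1 L1-HIT; vc=[]
#2 0x2a→b5/s1 L1-HIT; vc=[]
#3 0x2a→b5/s1 L1-HIT; vc=[]
#4 0x2b→b5/s1 L1-HIT; vc=[]
#5 0x2b→b5/s1 L1-HIT; vc=[]
#6 0x6b→b13/s1 MISS; vc=[5]
#7 0x2f→b5/s1 VC-HIT; vc=[13]
#8 0x6f→b13/s1 VC-HIT; vc=[5]
#9 0x7c→b15/s1 MISS; vc=[5,13]
#10 0x2e→b5/s1 VC-HIT; vc=[15,13]
#11 0x2c→b5/s1 L1-HIT; vc=[15,13]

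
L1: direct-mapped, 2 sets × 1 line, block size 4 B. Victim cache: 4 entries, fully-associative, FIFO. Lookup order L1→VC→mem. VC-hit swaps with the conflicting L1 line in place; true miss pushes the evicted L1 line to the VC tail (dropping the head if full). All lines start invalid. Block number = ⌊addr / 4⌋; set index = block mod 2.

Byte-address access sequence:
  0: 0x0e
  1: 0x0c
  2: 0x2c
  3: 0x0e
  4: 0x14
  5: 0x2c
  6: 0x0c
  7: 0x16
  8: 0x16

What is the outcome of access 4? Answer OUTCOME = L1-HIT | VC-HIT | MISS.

#0 0xe→b3/s1 MISS; vc=[]
#1 0xc→b3/s1 L1-HIT; vc=[]
#2 0x2c→b11/s1 MISS; vc=[3]
#3 0xe→b3/s1 VC-HIT; vc=[11]
#4 0x14→b5/s1 MISS; vc=[11,3]
#5 0x2c→b11/s1 VC-HIT; vc=[5,3]
#6 0xc→b3/s1 VC-HIT; vc=[5,11]
#7 0x16→b5/s1 VC-HIT; vc=[3,11]
#8 0x16→b5/s1 L1-HIT; vc=[3,11]

OUTCOME = MISS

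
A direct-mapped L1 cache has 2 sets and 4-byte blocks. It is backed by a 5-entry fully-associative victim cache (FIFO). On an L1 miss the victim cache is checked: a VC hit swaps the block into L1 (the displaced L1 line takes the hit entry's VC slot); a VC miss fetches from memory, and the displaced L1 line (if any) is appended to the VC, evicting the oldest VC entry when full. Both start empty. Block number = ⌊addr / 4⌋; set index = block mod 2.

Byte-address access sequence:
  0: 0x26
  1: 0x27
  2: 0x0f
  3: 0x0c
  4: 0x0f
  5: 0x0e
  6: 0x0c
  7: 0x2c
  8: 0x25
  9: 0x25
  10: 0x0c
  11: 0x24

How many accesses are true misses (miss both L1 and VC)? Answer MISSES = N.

MISSES = 3

0: 0x26 (blk 9, set 1) → MISS  vc=[]
1: 0x27 (blk 9, set 1) → L1-HIT  vc=[]
2: 0xf (blk 3, set 1) → MISS  vc=[9]
3: 0xc (blk 3, set 1) → L1-HIT  vc=[9]
4: 0xf (blk 3, set 1) → L1-HIT  vc=[9]
5: 0xe (blk 3, set 1) → L1-HIT  vc=[9]
6: 0xc (blk 3, set 1) → L1-HIT  vc=[9]
7: 0x2c (blk 11, set 1) → MISS  vc=[9, 3]
8: 0x25 (blk 9, set 1) → VC-HIT  vc=[11, 3]
9: 0x25 (blk 9, set 1) → L1-HIT  vc=[11, 3]
10: 0xc (blk 3, set 1) → VC-HIT  vc=[11, 9]
11: 0x24 (blk 9, set 1) → VC-HIT  vc=[11, 3]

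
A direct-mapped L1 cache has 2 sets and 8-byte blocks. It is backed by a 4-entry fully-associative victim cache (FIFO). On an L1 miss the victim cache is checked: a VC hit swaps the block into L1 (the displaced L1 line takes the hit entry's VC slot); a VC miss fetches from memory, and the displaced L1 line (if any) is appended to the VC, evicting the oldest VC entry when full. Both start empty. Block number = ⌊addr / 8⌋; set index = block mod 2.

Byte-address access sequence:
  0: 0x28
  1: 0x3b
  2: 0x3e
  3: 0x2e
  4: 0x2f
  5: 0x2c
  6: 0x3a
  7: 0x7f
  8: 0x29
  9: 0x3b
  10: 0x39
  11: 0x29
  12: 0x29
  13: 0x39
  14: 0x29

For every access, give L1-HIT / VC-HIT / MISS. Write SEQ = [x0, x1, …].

0: 0x28 (blk 5, set 1) → MISS  vc=[]
1: 0x3b (blk 7, set 1) → MISS  vc=[5]
2: 0x3e (blk 7, set 1) → L1-HIT  vc=[5]
3: 0x2e (blk 5, set 1) → VC-HIT  vc=[7]
4: 0x2f (blk 5, set 1) → L1-HIT  vc=[7]
5: 0x2c (blk 5, set 1) → L1-HIT  vc=[7]
6: 0x3a (blk 7, set 1) → VC-HIT  vc=[5]
7: 0x7f (blk 15, set 1) → MISS  vc=[5, 7]
8: 0x29 (blk 5, set 1) → VC-HIT  vc=[15, 7]
9: 0x3b (blk 7, set 1) → VC-HIT  vc=[15, 5]
10: 0x39 (blk 7, set 1) → L1-HIT  vc=[15, 5]
11: 0x29 (blk 5, set 1) → VC-HIT  vc=[15, 7]
12: 0x29 (blk 5, set 1) → L1-HIT  vc=[15, 7]
13: 0x39 (blk 7, set 1) → VC-HIT  vc=[15, 5]
14: 0x29 (blk 5, set 1) → VC-HIT  vc=[15, 7]

SEQ = [MISS, MISS, L1-HIT, VC-HIT, L1-HIT, L1-HIT, VC-HIT, MISS, VC-HIT, VC-HIT, L1-HIT, VC-HIT, L1-HIT, VC-HIT, VC-HIT]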